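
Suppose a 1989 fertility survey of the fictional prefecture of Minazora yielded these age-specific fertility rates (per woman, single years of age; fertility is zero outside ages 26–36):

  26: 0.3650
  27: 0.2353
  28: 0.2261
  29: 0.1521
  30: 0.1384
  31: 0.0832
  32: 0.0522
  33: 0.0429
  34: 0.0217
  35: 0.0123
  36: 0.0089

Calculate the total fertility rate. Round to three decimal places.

1.338

Sum of ASFRs = 0.3650 + 0.2353 + 0.2261 + 0.1521 + 0.1384 + 0.0832 + 0.0522 + 0.0429 + 0.0217 + 0.0123 + 0.0089 = 1.3381
TFR = 1.3381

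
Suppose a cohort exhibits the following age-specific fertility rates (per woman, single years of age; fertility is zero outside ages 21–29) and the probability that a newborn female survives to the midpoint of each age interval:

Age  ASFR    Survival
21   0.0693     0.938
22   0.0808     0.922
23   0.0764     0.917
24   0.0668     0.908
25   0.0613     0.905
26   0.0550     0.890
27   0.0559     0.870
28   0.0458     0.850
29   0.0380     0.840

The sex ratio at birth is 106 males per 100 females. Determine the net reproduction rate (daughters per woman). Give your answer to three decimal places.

0.240

Proportion female at birth = 100 / (100 + 106) = 0.48544.
Survival-weighted fertility by age (1·fₓ·Sₓ):
  21: 1 × 0.0693 × 0.938 = 0.06500
  22: 1 × 0.0808 × 0.922 = 0.07450
  23: 1 × 0.0764 × 0.917 = 0.07006
  24: 1 × 0.0668 × 0.908 = 0.06065
  25: 1 × 0.0613 × 0.905 = 0.05548
  26: 1 × 0.0550 × 0.890 = 0.04895
  27: 1 × 0.0559 × 0.870 = 0.04863
  28: 1 × 0.0458 × 0.850 = 0.03893
  29: 1 × 0.0380 × 0.840 = 0.03192
Sum = 0.49412
NRR = 0.48544 × 0.49412 = 0.23987
An NRR under 1 implies long-run decline under these rates.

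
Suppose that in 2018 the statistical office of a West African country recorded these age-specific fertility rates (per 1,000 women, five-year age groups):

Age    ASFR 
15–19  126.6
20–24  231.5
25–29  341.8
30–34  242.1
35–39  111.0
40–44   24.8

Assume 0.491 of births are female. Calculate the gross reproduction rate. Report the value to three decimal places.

Proportion female at birth = 0.491.
Sum of ASFRs = 126.6 + 231.5 + 341.8 + 242.1 + 111.0 + 24.8 = 1077.8
TFR = 5 × 1077.8 / 1000 = 5.389
GRR = 0.491 × 5.389 = 2.64600

2.646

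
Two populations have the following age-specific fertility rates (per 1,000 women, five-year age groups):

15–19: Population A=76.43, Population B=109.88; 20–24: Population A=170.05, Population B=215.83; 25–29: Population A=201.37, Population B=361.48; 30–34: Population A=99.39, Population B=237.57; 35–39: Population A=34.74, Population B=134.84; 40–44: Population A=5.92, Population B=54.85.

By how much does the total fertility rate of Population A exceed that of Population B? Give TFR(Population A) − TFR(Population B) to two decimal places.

-2.63

Population A:
  Sum of ASFRs = 76.43 + 170.05 + 201.37 + 99.39 + 34.74 + 5.92 = 587.90
  TFR = 5 × 587.90 / 1000 = 2.9395
Population B:
  Sum of ASFRs = 109.88 + 215.83 + 361.48 + 237.57 + 134.84 + 54.85 = 1114.45
  TFR = 5 × 1114.45 / 1000 = 5.57225
Difference = 2.9395 − 5.57225 = -2.63275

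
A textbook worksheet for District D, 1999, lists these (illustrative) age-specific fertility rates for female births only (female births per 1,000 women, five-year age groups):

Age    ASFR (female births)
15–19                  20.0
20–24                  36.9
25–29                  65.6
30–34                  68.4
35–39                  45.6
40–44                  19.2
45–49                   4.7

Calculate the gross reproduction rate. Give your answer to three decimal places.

Sum of female ASFRs = 20.0 + 36.9 + 65.6 + 68.4 + 45.6 + 19.2 + 4.7 = 260.4
GRR = 5 × 260.4 / 1000 = 1.302

1.302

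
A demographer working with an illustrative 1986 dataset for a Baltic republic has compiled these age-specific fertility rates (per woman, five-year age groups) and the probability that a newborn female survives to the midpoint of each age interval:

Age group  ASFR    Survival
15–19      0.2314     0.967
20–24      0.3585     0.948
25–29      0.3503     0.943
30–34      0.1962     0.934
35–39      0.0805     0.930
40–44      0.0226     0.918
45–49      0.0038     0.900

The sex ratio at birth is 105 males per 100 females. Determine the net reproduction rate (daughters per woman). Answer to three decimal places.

Proportion female at birth = 100 / (100 + 105) = 0.48780.
Weighting each age-specific rate by interval width and survival:
  15–19: 5 × 0.2314 × 0.967 = 1.11882
  20–24: 5 × 0.3585 × 0.948 = 1.69929
  25–29: 5 × 0.3503 × 0.943 = 1.65166
  30–34: 5 × 0.1962 × 0.934 = 0.91625
  35–39: 5 × 0.0805 × 0.930 = 0.37433
  40–44: 5 × 0.0226 × 0.918 = 0.10373
  45–49: 5 × 0.0038 × 0.900 = 0.01710
Sum = 5.88118
NRR = 0.48780 × 5.88118 = 2.86884
An NRR exceeding 1 indicates intrinsic growth under these rates.

2.869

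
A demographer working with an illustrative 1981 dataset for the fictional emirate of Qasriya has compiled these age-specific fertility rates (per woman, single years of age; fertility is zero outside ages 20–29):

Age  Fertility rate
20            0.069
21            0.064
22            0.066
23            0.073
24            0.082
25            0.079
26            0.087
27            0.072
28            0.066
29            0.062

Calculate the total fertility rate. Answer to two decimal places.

0.72

Sum of ASFRs = 0.069 + 0.064 + 0.066 + 0.073 + 0.082 + 0.079 + 0.087 + 0.072 + 0.066 + 0.062 = 0.720
TFR = 0.72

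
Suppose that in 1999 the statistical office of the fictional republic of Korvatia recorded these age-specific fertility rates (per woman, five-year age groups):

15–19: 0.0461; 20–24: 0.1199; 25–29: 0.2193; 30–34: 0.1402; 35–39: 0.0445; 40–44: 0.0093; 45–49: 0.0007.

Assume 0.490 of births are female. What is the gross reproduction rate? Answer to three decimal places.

1.421

Proportion female at birth = 0.490.
Sum of ASFRs = 0.0461 + 0.1199 + 0.2193 + 0.1402 + 0.0445 + 0.0093 + 0.0007 = 0.5800
TFR = 5 × 0.5800 = 2.9
GRR = 0.490 × 2.9 = 1.42100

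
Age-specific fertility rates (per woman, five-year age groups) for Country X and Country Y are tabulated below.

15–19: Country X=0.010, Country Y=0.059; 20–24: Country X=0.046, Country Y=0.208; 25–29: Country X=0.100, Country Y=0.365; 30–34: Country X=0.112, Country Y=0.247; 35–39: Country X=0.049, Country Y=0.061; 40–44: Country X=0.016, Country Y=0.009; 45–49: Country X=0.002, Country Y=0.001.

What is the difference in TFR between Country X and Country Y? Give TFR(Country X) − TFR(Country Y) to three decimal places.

Country X:
  Sum of ASFRs = 0.010 + 0.046 + 0.100 + 0.112 + 0.049 + 0.016 + 0.002 = 0.335
  TFR = 5 × 0.335 = 1.675
Country Y:
  Sum of ASFRs = 0.059 + 0.208 + 0.365 + 0.247 + 0.061 + 0.009 + 0.001 = 0.950
  TFR = 5 × 0.950 = 4.75
Difference = 1.675 − 4.75 = -3.075

-3.075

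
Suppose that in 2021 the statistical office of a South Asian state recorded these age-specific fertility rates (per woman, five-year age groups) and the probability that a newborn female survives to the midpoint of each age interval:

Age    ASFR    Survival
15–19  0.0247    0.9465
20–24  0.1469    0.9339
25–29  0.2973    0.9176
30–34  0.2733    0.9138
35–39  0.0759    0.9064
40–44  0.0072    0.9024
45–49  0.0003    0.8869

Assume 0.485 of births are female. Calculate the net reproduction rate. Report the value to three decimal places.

1.840

Proportion female at birth = 0.485.
Each age group contributes 5 × ASFR × survival:
  15–19: 5 × 0.0247 × 0.9465 = 0.11689
  20–24: 5 × 0.1469 × 0.9339 = 0.68595
  25–29: 5 × 0.2973 × 0.9176 = 1.36401
  30–34: 5 × 0.2733 × 0.9138 = 1.24871
  35–39: 5 × 0.0759 × 0.9064 = 0.34398
  40–44: 5 × 0.0072 × 0.9024 = 0.03249
  45–49: 5 × 0.0003 × 0.8869 = 0.00133
Sum = 3.79336
NRR = 0.485 × 3.79336 = 1.83978
With NRR above 1 the population is above replacement fertility.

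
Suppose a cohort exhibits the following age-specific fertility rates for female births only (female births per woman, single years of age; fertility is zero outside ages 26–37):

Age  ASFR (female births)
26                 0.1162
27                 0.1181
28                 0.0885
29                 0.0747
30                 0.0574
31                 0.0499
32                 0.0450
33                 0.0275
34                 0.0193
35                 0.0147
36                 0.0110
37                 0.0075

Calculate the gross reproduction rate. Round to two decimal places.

0.63

Sum of female ASFRs = 0.1162 + 0.1181 + 0.0885 + 0.0747 + 0.0574 + 0.0499 + 0.0450 + 0.0275 + 0.0193 + 0.0147 + 0.0110 + 0.0075 = 0.6298
GRR = 0.6298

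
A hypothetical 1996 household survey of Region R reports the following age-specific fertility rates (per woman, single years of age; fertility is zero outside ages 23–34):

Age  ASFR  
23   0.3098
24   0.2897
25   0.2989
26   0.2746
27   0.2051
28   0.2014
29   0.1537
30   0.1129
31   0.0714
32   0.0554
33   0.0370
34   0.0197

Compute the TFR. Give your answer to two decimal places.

Sum of ASFRs = 0.3098 + 0.2897 + 0.2989 + 0.2746 + 0.2051 + 0.2014 + 0.1537 + 0.1129 + 0.0714 + 0.0554 + 0.0370 + 0.0197 = 2.0296
TFR = 2.0296

2.03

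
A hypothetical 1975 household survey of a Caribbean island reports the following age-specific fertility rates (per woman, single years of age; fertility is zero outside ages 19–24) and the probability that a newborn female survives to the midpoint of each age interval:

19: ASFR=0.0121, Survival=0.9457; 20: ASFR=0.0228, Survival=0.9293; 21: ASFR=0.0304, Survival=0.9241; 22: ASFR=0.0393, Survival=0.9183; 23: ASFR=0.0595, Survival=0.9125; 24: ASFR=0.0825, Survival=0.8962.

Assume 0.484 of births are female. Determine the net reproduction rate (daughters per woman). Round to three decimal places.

0.109

Proportion female at birth = 0.484.
Per-age-group product (1 × ASFR × survival probability):
  19: 1 × 0.0121 × 0.9457 = 0.01144
  20: 1 × 0.0228 × 0.9293 = 0.02119
  21: 1 × 0.0304 × 0.9241 = 0.02809
  22: 1 × 0.0393 × 0.9183 = 0.03609
  23: 1 × 0.0595 × 0.9125 = 0.05429
  24: 1 × 0.0825 × 0.8962 = 0.07394
Sum = 0.22504
NRR = 0.484 × 0.22504 = 0.10892
NRR < 1, so the cohort does not fully replace itself.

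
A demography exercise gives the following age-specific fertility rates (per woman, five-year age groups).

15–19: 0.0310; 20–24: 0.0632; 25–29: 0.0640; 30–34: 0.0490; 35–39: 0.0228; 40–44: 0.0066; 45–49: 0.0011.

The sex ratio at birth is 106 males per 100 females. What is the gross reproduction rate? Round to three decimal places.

Proportion female at birth = 100 / (100 + 106) = 0.48544.
Sum of ASFRs = 0.0310 + 0.0632 + 0.0640 + 0.0490 + 0.0228 + 0.0066 + 0.0011 = 0.2377
TFR = 5 × 0.2377 = 1.1885
GRR = 0.48544 × 1.1885 = 0.57695

0.577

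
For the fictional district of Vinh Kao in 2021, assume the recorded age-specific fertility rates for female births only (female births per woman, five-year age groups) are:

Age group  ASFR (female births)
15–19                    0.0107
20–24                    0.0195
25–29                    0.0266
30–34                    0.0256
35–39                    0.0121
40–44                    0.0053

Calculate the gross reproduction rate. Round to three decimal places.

Sum of female ASFRs = 0.0107 + 0.0195 + 0.0266 + 0.0256 + 0.0121 + 0.0053 = 0.0998
GRR = 5 × 0.0998 = 0.499

0.499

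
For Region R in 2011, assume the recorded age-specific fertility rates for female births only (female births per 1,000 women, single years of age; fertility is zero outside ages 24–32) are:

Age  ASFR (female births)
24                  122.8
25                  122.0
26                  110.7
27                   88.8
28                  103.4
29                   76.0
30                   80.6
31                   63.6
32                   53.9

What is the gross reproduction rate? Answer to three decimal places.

0.822

Sum of female ASFRs = 122.8 + 122.0 + 110.7 + 88.8 + 103.4 + 76.0 + 80.6 + 63.6 + 53.9 = 821.8
GRR = 821.8 / 1000 = 0.8218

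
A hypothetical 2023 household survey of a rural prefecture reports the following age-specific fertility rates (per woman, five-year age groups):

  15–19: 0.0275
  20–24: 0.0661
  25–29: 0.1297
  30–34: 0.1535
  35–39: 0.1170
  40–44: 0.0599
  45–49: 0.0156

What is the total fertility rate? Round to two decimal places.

Sum of ASFRs = 0.0275 + 0.0661 + 0.1297 + 0.1535 + 0.1170 + 0.0599 + 0.0156 = 0.5693
TFR = 5 × 0.5693 = 2.8465

2.85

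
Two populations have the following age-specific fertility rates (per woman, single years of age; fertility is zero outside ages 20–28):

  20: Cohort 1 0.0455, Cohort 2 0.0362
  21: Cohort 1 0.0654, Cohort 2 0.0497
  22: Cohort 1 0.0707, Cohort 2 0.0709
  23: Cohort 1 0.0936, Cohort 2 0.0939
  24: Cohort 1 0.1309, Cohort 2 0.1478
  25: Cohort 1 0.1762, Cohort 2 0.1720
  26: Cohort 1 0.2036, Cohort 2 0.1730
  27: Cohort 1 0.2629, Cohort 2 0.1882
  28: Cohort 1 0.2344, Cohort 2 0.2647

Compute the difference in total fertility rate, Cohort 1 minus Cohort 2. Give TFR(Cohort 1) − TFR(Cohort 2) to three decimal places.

0.087

Cohort 1:
  Sum of ASFRs = 0.0455 + 0.0654 + 0.0707 + 0.0936 + 0.1309 + 0.1762 + 0.2036 + 0.2629 + 0.2344 = 1.2832
  TFR = 1.2832
Cohort 2:
  Sum of ASFRs = 0.0362 + 0.0497 + 0.0709 + 0.0939 + 0.1478 + 0.1720 + 0.1730 + 0.1882 + 0.2647 = 1.1964
  TFR = 1.1964
Difference = 1.2832 − 1.1964 = 0.0868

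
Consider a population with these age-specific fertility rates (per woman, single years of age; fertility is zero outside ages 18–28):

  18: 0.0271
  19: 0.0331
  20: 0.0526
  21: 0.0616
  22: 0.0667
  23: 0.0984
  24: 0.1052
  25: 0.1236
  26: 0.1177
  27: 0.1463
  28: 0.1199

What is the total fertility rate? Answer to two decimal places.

Sum of ASFRs = 0.0271 + 0.0331 + 0.0526 + 0.0616 + 0.0667 + 0.0984 + 0.1052 + 0.1236 + 0.1177 + 0.1463 + 0.1199 = 0.9522
TFR = 0.9522

0.95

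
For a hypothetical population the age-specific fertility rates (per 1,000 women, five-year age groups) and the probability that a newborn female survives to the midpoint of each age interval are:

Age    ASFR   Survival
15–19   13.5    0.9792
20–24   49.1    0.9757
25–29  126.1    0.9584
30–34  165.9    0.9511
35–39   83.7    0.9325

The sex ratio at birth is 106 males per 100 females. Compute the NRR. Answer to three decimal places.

1.014

Proportion female at birth = 100 / (100 + 106) = 0.48544.
Weighting each age-specific rate by interval width and survival:
  15–19: 5 × 13.5/1000 × 0.9792 = 0.06610
  20–24: 5 × 49.1/1000 × 0.9757 = 0.23953
  25–29: 5 × 126.1/1000 × 0.9584 = 0.60427
  30–34: 5 × 165.9/1000 × 0.9511 = 0.78894
  35–39: 5 × 83.7/1000 × 0.9325 = 0.39025
Sum = 2.08909
NRR = 0.48544 × 2.08909 = 1.01413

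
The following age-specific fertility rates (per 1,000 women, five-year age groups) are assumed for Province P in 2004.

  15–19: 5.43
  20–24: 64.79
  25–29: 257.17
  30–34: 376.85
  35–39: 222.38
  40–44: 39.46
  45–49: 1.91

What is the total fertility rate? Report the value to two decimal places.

4.84

Sum of ASFRs = 5.43 + 64.79 + 257.17 + 376.85 + 222.38 + 39.46 + 1.91 = 967.99
TFR = 5 × 967.99 / 1000 = 4.83995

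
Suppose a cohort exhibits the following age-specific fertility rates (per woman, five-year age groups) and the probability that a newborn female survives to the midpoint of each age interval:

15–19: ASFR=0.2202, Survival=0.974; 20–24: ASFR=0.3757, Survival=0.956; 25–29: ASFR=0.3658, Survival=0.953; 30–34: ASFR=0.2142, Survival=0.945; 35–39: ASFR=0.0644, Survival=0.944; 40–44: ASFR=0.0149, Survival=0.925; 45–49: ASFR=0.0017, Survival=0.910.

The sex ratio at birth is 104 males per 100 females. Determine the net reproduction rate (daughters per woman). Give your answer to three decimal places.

Proportion female at birth = 100 / (100 + 104) = 0.49020.
Weighting each age-specific rate by interval width and survival:
  15–19: 5 × 0.2202 × 0.974 = 1.07237
  20–24: 5 × 0.3757 × 0.956 = 1.79585
  25–29: 5 × 0.3658 × 0.953 = 1.74304
  30–34: 5 × 0.2142 × 0.945 = 1.01210
  35–39: 5 × 0.0644 × 0.944 = 0.30397
  40–44: 5 × 0.0149 × 0.925 = 0.06891
  45–49: 5 × 0.0017 × 0.910 = 0.00774
Sum = 6.00398
NRR = 0.49020 × 6.00398 = 2.94315

2.943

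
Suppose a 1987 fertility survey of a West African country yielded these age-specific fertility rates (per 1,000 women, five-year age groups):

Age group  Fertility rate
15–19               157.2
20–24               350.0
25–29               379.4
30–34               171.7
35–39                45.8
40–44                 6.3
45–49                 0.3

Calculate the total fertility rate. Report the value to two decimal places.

5.55

Sum of ASFRs = 157.2 + 350.0 + 379.4 + 171.7 + 45.8 + 6.3 + 0.3 = 1110.7
TFR = 5 × 1110.7 / 1000 = 5.5535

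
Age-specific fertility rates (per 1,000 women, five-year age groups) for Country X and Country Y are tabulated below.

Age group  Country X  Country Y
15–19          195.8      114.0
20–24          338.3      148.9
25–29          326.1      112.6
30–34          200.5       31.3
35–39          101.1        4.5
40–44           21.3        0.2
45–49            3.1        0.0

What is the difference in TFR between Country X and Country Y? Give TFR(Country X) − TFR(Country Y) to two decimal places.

Country X:
  Sum of ASFRs = 195.8 + 338.3 + 326.1 + 200.5 + 101.1 + 21.3 + 3.1 = 1186.2
  TFR = 5 × 1186.2 / 1000 = 5.931
Country Y:
  Sum of ASFRs = 114.0 + 148.9 + 112.6 + 31.3 + 4.5 + 0.2 + 0.0 = 411.5
  TFR = 5 × 411.5 / 1000 = 2.0575
Difference = 5.931 − 2.0575 = 3.8735

3.87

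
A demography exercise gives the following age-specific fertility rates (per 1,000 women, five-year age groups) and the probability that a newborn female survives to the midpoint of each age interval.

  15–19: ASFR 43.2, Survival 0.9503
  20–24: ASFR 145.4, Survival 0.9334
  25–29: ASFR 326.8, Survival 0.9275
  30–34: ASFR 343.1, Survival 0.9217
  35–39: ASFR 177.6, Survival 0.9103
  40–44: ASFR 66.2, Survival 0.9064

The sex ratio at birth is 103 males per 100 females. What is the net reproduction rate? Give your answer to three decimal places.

Proportion female at birth = 100 / (100 + 103) = 0.49261.
Survival-weighted fertility by age (5·fₓ·Sₓ):
  15–19: 5 × 43.2/1000 × 0.9503 = 0.20526
  20–24: 5 × 145.4/1000 × 0.9334 = 0.67858
  25–29: 5 × 326.8/1000 × 0.9275 = 1.51554
  30–34: 5 × 343.1/1000 × 0.9217 = 1.58118
  35–39: 5 × 177.6/1000 × 0.9103 = 0.80835
  40–44: 5 × 66.2/1000 × 0.9064 = 0.30002
Sum = 5.08893
NRR = 0.49261 × 5.08893 = 2.50686
NRR > 1, so each generation more than replaces itself.

2.507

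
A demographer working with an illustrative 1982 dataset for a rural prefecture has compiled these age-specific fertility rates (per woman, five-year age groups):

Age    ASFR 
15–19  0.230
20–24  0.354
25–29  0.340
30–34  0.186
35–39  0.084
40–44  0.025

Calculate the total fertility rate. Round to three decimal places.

6.095

Sum of ASFRs = 0.230 + 0.354 + 0.340 + 0.186 + 0.084 + 0.025 = 1.219
TFR = 5 × 1.219 = 6.095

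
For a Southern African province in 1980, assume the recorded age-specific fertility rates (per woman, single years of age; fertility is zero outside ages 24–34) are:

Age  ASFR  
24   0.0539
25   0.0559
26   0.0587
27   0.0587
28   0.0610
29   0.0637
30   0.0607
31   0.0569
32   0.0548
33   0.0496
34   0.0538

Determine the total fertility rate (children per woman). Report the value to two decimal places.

Sum of ASFRs = 0.0539 + 0.0559 + 0.0587 + 0.0587 + 0.0610 + 0.0637 + 0.0607 + 0.0569 + 0.0548 + 0.0496 + 0.0538 = 0.6277
TFR = 0.6277

0.63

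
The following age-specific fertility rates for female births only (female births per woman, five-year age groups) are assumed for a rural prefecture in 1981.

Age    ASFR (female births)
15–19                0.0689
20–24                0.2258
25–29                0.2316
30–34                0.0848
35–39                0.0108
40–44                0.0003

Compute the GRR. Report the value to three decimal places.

Sum of female ASFRs = 0.0689 + 0.2258 + 0.2316 + 0.0848 + 0.0108 + 0.0003 = 0.6222
GRR = 5 × 0.6222 = 3.111

3.111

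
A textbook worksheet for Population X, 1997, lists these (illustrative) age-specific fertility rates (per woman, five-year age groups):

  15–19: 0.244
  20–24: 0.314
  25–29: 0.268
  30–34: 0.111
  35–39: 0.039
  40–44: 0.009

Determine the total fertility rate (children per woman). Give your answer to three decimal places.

Sum of ASFRs = 0.244 + 0.314 + 0.268 + 0.111 + 0.039 + 0.009 = 0.985
TFR = 5 × 0.985 = 4.925

4.925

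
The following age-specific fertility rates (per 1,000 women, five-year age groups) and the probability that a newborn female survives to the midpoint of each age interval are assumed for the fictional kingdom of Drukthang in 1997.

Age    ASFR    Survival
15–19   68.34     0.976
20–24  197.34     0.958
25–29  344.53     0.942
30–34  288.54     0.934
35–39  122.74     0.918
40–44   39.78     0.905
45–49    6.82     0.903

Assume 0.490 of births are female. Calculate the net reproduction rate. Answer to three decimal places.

Proportion female at birth = 0.490.
Survival-weighted fertility by age (5·fₓ·Sₓ):
  15–19: 5 × 68.34/1000 × 0.976 = 0.33350
  20–24: 5 × 197.34/1000 × 0.958 = 0.94526
  25–29: 5 × 344.53/1000 × 0.942 = 1.62274
  30–34: 5 × 288.54/1000 × 0.934 = 1.34748
  35–39: 5 × 122.74/1000 × 0.918 = 0.56338
  40–44: 5 × 39.78/1000 × 0.905 = 0.18000
  45–49: 5 × 6.82/1000 × 0.903 = 0.03079
Sum = 5.02315
NRR = 0.490 × 5.02315 = 2.46134

2.461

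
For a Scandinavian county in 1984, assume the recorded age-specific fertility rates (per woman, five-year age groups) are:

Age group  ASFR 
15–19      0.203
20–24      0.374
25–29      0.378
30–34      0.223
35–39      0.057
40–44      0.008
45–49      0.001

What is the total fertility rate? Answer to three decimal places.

6.220

Sum of ASFRs = 0.203 + 0.374 + 0.378 + 0.223 + 0.057 + 0.008 + 0.001 = 1.244
TFR = 5 × 1.244 = 6.22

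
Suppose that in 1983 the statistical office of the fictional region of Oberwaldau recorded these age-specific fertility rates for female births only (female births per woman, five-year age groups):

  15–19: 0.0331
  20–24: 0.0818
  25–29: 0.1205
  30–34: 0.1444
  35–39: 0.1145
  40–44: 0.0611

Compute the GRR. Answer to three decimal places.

2.777

Sum of female ASFRs = 0.0331 + 0.0818 + 0.1205 + 0.1444 + 0.1145 + 0.0611 = 0.5554
GRR = 5 × 0.5554 = 2.777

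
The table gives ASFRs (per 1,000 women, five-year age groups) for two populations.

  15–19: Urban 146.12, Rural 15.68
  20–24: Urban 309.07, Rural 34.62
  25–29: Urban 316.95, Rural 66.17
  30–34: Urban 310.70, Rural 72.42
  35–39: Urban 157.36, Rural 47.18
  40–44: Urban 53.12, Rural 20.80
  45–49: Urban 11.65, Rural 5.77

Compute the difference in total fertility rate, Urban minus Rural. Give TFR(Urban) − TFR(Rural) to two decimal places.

5.21

Urban:
  Sum of ASFRs = 146.12 + 309.07 + 316.95 + 310.70 + 157.36 + 53.12 + 11.65 = 1304.97
  TFR = 5 × 1304.97 / 1000 = 6.52485
Rural:
  Sum of ASFRs = 15.68 + 34.62 + 66.17 + 72.42 + 47.18 + 20.80 + 5.77 = 262.64
  TFR = 5 × 262.64 / 1000 = 1.3132
Difference = 6.52485 − 1.3132 = 5.21165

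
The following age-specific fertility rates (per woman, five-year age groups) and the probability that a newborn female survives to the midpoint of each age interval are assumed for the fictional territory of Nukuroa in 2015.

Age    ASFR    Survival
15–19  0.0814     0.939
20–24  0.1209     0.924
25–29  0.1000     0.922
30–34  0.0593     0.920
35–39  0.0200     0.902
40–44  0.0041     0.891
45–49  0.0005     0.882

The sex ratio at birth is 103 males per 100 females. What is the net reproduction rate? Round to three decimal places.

0.879

Proportion female at birth = 100 / (100 + 103) = 0.49261.
Weighting each age-specific rate by interval width and survival:
  15–19: 5 × 0.0814 × 0.939 = 0.38217
  20–24: 5 × 0.1209 × 0.924 = 0.55856
  25–29: 5 × 0.1000 × 0.922 = 0.46100
  30–34: 5 × 0.0593 × 0.920 = 0.27278
  35–39: 5 × 0.0200 × 0.902 = 0.09020
  40–44: 5 × 0.0041 × 0.891 = 0.01827
  45–49: 5 × 0.0005 × 0.882 = 0.00221
Sum = 1.78519
NRR = 0.49261 × 1.78519 = 0.87940
With NRR below 1 the population is below replacement fertility.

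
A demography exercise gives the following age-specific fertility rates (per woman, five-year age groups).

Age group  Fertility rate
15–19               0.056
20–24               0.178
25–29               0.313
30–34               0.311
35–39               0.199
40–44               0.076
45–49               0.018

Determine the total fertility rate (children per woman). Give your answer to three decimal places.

5.755

Sum of ASFRs = 0.056 + 0.178 + 0.313 + 0.311 + 0.199 + 0.076 + 0.018 = 1.151
TFR = 5 × 1.151 = 5.755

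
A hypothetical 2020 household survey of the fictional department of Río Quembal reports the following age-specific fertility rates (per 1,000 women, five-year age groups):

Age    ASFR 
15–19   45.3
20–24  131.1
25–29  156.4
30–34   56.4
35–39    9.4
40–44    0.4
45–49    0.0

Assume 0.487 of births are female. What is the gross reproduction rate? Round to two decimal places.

0.97

Proportion female at birth = 0.487.
Sum of ASFRs = 45.3 + 131.1 + 156.4 + 56.4 + 9.4 + 0.4 + 0.0 = 399.0
TFR = 5 × 399.0 / 1000 = 1.995
GRR = 0.487 × 1.995 = 0.97157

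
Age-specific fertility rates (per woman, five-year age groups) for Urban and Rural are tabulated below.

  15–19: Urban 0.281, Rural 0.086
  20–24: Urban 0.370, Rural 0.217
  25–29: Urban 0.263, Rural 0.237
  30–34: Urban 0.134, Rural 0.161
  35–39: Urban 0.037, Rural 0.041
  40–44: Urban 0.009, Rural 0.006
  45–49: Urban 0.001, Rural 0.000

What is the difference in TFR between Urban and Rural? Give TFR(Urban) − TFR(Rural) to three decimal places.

Urban:
  Sum of ASFRs = 0.281 + 0.370 + 0.263 + 0.134 + 0.037 + 0.009 + 0.001 = 1.095
  TFR = 5 × 1.095 = 5.475
Rural:
  Sum of ASFRs = 0.086 + 0.217 + 0.237 + 0.161 + 0.041 + 0.006 + 0.000 = 0.748
  TFR = 5 × 0.748 = 3.74
Difference = 5.475 − 3.74 = 1.735

1.735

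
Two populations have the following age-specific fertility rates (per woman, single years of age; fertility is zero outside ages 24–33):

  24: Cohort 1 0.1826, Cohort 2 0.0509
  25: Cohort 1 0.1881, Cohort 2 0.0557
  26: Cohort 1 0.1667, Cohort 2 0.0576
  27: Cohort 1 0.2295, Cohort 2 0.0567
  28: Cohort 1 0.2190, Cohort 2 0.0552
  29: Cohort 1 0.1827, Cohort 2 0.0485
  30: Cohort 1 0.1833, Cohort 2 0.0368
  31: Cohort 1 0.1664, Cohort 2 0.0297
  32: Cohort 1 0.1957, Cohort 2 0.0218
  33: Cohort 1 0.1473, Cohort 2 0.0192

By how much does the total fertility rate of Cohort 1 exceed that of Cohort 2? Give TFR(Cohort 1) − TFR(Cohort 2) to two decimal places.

1.43

Cohort 1:
  Sum of ASFRs = 0.1826 + 0.1881 + 0.1667 + 0.2295 + 0.2190 + 0.1827 + 0.1833 + 0.1664 + 0.1957 + 0.1473 = 1.8613
  TFR = 1.8613
Cohort 2:
  Sum of ASFRs = 0.0509 + 0.0557 + 0.0576 + 0.0567 + 0.0552 + 0.0485 + 0.0368 + 0.0297 + 0.0218 + 0.0192 = 0.4321
  TFR = 0.4321
Difference = 1.8613 − 0.4321 = 1.4292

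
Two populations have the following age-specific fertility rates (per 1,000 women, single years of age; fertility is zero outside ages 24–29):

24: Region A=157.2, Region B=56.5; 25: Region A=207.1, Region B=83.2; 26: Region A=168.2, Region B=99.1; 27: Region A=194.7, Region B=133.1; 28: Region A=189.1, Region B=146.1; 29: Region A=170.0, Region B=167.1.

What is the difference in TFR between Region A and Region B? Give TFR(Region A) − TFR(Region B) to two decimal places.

0.40

Region A:
  Sum of ASFRs = 157.2 + 207.1 + 168.2 + 194.7 + 189.1 + 170.0 = 1086.3
  TFR = 1086.3 / 1000 = 1.0863
Region B:
  Sum of ASFRs = 56.5 + 83.2 + 99.1 + 133.1 + 146.1 + 167.1 = 685.1
  TFR = 685.1 / 1000 = 0.6851
Difference = 1.0863 − 0.6851 = 0.4012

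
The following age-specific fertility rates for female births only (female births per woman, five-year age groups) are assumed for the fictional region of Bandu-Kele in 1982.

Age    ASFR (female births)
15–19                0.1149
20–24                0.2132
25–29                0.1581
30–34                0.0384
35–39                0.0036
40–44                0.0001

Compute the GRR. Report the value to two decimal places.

2.64

Sum of female ASFRs = 0.1149 + 0.2132 + 0.1581 + 0.0384 + 0.0036 + 0.0001 = 0.5283
GRR = 5 × 0.5283 = 2.6415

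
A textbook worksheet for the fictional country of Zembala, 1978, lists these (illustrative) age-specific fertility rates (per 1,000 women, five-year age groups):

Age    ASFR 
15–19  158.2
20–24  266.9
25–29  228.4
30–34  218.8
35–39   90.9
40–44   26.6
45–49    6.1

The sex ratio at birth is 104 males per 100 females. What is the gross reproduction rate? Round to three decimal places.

Proportion female at birth = 100 / (100 + 104) = 0.49020.
Sum of ASFRs = 158.2 + 266.9 + 228.4 + 218.8 + 90.9 + 26.6 + 6.1 = 995.9
TFR = 5 × 995.9 / 1000 = 4.9795
GRR = 0.49020 × 4.9795 = 2.44095

2.441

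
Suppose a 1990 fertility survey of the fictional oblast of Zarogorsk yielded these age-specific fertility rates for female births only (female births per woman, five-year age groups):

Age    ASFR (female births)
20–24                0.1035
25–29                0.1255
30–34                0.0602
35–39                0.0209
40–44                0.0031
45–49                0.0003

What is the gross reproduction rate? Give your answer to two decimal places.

1.57

Sum of female ASFRs = 0.1035 + 0.1255 + 0.0602 + 0.0209 + 0.0031 + 0.0003 = 0.3135
GRR = 5 × 0.3135 = 1.5675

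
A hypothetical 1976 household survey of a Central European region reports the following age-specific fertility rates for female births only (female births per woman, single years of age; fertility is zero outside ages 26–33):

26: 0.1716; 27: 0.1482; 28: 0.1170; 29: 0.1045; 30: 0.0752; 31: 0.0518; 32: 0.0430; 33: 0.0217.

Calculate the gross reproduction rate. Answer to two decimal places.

Sum of female ASFRs = 0.1716 + 0.1482 + 0.1170 + 0.1045 + 0.0752 + 0.0518 + 0.0430 + 0.0217 = 0.7330
GRR = 0.733

0.73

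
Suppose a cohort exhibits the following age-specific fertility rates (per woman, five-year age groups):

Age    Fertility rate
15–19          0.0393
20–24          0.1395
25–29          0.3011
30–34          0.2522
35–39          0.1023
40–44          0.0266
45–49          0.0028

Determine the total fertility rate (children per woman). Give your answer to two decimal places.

Sum of ASFRs = 0.0393 + 0.1395 + 0.3011 + 0.2522 + 0.1023 + 0.0266 + 0.0028 = 0.8638
TFR = 5 × 0.8638 = 4.319

4.32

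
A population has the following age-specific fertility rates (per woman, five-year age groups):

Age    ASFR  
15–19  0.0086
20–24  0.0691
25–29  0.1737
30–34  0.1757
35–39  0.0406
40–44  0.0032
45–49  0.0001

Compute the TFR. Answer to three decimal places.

2.355

Sum of ASFRs = 0.0086 + 0.0691 + 0.1737 + 0.1757 + 0.0406 + 0.0032 + 0.0001 = 0.4710
TFR = 5 × 0.4710 = 2.355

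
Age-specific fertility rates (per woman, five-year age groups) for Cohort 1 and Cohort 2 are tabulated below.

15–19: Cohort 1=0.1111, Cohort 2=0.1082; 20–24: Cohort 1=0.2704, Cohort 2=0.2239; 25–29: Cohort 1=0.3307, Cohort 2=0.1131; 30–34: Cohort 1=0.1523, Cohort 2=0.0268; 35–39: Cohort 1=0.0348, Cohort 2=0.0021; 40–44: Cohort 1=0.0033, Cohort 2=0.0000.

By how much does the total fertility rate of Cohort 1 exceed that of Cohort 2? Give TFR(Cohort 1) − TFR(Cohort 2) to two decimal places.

2.14

Cohort 1:
  Sum of ASFRs = 0.1111 + 0.2704 + 0.3307 + 0.1523 + 0.0348 + 0.0033 = 0.9026
  TFR = 5 × 0.9026 = 4.513
Cohort 2:
  Sum of ASFRs = 0.1082 + 0.2239 + 0.1131 + 0.0268 + 0.0021 + 0.0000 = 0.4741
  TFR = 5 × 0.4741 = 2.3705
Difference = 4.513 − 2.3705 = 2.1425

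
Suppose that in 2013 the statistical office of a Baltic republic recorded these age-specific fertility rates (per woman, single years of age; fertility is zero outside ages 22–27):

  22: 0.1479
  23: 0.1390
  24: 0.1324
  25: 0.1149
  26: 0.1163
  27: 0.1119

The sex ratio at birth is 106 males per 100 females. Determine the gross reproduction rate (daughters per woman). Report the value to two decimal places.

Proportion female at birth = 100 / (100 + 106) = 0.48544.
Sum of ASFRs = 0.1479 + 0.1390 + 0.1324 + 0.1149 + 0.1163 + 0.1119 = 0.7624
TFR = 0.7624
GRR = 0.48544 × 0.7624 = 0.37010

0.37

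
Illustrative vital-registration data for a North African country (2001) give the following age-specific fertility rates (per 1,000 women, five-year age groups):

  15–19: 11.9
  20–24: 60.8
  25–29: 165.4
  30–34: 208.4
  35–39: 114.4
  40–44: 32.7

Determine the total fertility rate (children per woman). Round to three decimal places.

Sum of ASFRs = 11.9 + 60.8 + 165.4 + 208.4 + 114.4 + 32.7 = 593.6
TFR = 5 × 593.6 / 1000 = 2.968

2.968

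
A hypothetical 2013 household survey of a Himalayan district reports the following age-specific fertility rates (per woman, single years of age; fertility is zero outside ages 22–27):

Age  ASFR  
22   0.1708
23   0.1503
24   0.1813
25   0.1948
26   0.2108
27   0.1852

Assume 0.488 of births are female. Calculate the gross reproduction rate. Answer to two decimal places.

Proportion female at birth = 0.488.
Sum of ASFRs = 0.1708 + 0.1503 + 0.1813 + 0.1948 + 0.2108 + 0.1852 = 1.0932
TFR = 1.0932
GRR = 0.488 × 1.0932 = 0.53348

0.53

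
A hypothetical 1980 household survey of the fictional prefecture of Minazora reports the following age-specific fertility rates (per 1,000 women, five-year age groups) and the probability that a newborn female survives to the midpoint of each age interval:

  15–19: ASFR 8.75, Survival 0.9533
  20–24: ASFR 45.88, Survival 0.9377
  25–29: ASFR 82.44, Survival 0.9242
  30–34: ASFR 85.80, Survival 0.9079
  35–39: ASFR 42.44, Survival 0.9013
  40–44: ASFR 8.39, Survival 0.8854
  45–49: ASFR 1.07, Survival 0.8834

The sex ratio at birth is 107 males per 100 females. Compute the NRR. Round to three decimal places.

0.609

Proportion female at birth = 100 / (100 + 107) = 0.48309.
Per-age-group product (5 × ASFR × survival probability):
  15–19: 5 × 8.75/1000 × 0.9533 = 0.04171
  20–24: 5 × 45.88/1000 × 0.9377 = 0.21511
  25–29: 5 × 82.44/1000 × 0.9242 = 0.38096
  30–34: 5 × 85.80/1000 × 0.9079 = 0.38949
  35–39: 5 × 42.44/1000 × 0.9013 = 0.19126
  40–44: 5 × 8.39/1000 × 0.8854 = 0.03714
  45–49: 5 × 1.07/1000 × 0.8834 = 0.00473
Sum = 1.26040
NRR = 0.48309 × 1.26040 = 0.60889
NRR < 1, so the cohort does not fully replace itself.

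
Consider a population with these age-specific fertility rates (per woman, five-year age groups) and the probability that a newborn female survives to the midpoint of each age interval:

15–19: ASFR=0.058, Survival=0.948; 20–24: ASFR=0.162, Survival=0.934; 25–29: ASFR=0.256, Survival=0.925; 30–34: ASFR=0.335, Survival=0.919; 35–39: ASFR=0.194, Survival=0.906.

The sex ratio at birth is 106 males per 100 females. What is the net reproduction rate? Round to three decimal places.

Proportion female at birth = 100 / (100 + 106) = 0.48544.
Weighting each age-specific rate by interval width and survival:
  15–19: 5 × 0.058 × 0.948 = 0.27492
  20–24: 5 × 0.162 × 0.934 = 0.75654
  25–29: 5 × 0.256 × 0.925 = 1.18400
  30–34: 5 × 0.335 × 0.919 = 1.53933
  35–39: 5 × 0.194 × 0.906 = 0.87882
Sum = 4.63361
NRR = 0.48544 × 4.63361 = 2.24934

2.249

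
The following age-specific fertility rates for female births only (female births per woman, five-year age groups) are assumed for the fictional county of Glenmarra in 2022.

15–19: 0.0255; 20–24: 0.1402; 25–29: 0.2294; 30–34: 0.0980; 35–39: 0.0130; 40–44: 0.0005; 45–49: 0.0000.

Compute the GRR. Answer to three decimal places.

2.533

Sum of female ASFRs = 0.0255 + 0.1402 + 0.2294 + 0.0980 + 0.0130 + 0.0005 + 0.0000 = 0.5066
GRR = 5 × 0.5066 = 2.533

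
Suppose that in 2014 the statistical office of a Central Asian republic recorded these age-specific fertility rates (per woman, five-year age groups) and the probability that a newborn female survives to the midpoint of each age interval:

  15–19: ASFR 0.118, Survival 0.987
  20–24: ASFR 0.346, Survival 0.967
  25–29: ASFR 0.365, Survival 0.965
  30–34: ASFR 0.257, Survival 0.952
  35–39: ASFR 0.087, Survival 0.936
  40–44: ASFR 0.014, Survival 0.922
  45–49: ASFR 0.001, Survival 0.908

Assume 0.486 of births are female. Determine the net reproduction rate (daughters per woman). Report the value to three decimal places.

Proportion female at birth = 0.486.
Per-age-group product (5 × ASFR × survival probability):
  15–19: 5 × 0.118 × 0.987 = 0.58233
  20–24: 5 × 0.346 × 0.967 = 1.67291
  25–29: 5 × 0.365 × 0.965 = 1.76113
  30–34: 5 × 0.257 × 0.952 = 1.22332
  35–39: 5 × 0.087 × 0.936 = 0.40716
  40–44: 5 × 0.014 × 0.922 = 0.06454
  45–49: 5 × 0.001 × 0.908 = 0.00454
Sum = 5.71593
NRR = 0.486 × 5.71593 = 2.77794

2.778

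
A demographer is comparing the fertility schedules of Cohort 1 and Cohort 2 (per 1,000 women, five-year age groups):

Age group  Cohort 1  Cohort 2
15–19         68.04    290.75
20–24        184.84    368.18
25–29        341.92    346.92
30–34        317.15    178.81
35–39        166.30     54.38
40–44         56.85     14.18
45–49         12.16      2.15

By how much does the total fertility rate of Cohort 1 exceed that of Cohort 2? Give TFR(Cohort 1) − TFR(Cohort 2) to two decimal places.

Cohort 1:
  Sum of ASFRs = 68.04 + 184.84 + 341.92 + 317.15 + 166.30 + 56.85 + 12.16 = 1147.26
  TFR = 5 × 1147.26 / 1000 = 5.7363
Cohort 2:
  Sum of ASFRs = 290.75 + 368.18 + 346.92 + 178.81 + 54.38 + 14.18 + 2.15 = 1255.37
  TFR = 5 × 1255.37 / 1000 = 6.27685
Difference = 5.7363 − 6.27685 = -0.54055

-0.54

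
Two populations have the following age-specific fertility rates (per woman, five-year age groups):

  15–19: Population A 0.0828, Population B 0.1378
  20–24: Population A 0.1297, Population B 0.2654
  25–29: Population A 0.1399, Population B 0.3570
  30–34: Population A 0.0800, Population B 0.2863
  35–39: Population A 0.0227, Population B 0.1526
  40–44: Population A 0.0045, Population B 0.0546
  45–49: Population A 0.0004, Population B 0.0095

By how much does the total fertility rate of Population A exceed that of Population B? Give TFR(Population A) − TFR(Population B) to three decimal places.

Population A:
  Sum of ASFRs = 0.0828 + 0.1297 + 0.1399 + 0.0800 + 0.0227 + 0.0045 + 0.0004 = 0.4600
  TFR = 5 × 0.4600 = 2.3
Population B:
  Sum of ASFRs = 0.1378 + 0.2654 + 0.3570 + 0.2863 + 0.1526 + 0.0546 + 0.0095 = 1.2632
  TFR = 5 × 1.2632 = 6.316
Difference = 2.3 − 6.316 = -4.016

-4.016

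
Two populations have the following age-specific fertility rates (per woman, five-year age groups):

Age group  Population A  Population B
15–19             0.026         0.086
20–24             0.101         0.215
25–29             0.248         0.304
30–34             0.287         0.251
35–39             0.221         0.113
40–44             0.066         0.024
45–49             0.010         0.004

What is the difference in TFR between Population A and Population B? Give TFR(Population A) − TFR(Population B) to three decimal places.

-0.190

Population A:
  Sum of ASFRs = 0.026 + 0.101 + 0.248 + 0.287 + 0.221 + 0.066 + 0.010 = 0.959
  TFR = 5 × 0.959 = 4.795
Population B:
  Sum of ASFRs = 0.086 + 0.215 + 0.304 + 0.251 + 0.113 + 0.024 + 0.004 = 0.997
  TFR = 5 × 0.997 = 4.985
Difference = 4.795 − 4.985 = -0.19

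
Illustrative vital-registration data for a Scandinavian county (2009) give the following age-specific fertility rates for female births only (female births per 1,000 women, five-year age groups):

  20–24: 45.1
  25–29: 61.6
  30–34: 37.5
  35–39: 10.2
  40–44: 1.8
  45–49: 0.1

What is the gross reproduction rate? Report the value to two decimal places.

0.78

Sum of female ASFRs = 45.1 + 61.6 + 37.5 + 10.2 + 1.8 + 0.1 = 156.3
GRR = 5 × 156.3 / 1000 = 0.7815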